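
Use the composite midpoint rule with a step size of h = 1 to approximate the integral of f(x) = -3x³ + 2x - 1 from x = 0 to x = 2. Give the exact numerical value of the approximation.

h = (2 − 0)/2 = 1.
Midpoints m₁,…,m₂ = 0.5, 1.5.
f(m₁)=-0.375, f(m₂)=-8.125.
h·[f(m₁) + f(m₂)] = 1·(-8.5) = -8.5.

-8.5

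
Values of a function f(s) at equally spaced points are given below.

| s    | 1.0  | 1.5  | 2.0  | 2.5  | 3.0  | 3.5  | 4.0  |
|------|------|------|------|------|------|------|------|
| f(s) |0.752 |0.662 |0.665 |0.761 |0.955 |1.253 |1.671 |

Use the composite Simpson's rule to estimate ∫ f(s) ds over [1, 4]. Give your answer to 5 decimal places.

2.72783

h = 0.5, n = 6.
(h/3)·[y₀ + 4y₁ + 2y₂ + 4y₃ + 2y₄ + 4y₅ + y₆] = 0.166667·(16.367) = 2.72783.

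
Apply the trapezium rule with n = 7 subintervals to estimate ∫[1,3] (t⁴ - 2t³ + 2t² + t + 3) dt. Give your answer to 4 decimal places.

36.1683

h = (3 − 1)/7 = 0.285714.
Nodes t₀,…,t₇ = 1, 1.285714, 1.571429, 1.857143, 2.142857, 2.428571, 2.714286, 3.
f(t) = t⁴ - 2t³ + 2t² + t + 3: f₀=5, f₁=6.073719, f₂=7.847147, f₃=10.840067, f₄=15.732195, f₅=23.363182, f₆=34.732611, f₇=51.
(h/2)·[f₀ + 2f₁ + 2f₂ + 2f₃ + 2f₄ + 2f₅ + 2f₆ + f₇] = 0.142857·(253.177843) = 36.1683.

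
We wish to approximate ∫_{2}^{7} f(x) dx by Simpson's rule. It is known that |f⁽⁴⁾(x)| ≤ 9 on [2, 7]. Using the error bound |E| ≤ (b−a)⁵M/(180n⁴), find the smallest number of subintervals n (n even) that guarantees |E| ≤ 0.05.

8

Need 28125/(180n⁴) ≤ 0.05.
n⁴ ≥ 28125/(180·0.05) = 3125 ⇒ n ≥ 7.4767, so the smallest even n is 8. (n must be even for Simpson's rule.)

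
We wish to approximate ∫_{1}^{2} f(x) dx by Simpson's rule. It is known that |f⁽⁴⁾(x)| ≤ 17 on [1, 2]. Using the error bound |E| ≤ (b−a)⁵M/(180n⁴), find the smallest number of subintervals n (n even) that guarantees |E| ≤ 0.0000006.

20

Need 17/(180n⁴) ≤ 0.0000006.
n⁴ ≥ 17/(180·0.0000006) = 157407 ⇒ n ≥ 19.9185, so the smallest even n is 20. (n must be even for Simpson's rule.)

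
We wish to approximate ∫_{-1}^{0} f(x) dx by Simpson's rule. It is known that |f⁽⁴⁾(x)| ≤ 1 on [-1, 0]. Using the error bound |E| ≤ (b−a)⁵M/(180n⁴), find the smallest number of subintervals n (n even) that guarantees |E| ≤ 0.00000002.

24

Need 1/(180n⁴) ≤ 0.00000002.
n⁴ ≥ 1/(180·0.00000002) = 277778 ⇒ n ≥ 22.9575, so the smallest even n is 24. (n must be even for Simpson's rule.)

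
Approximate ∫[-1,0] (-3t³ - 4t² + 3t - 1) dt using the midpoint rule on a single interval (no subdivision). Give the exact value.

M = (b−a)·f(-0.5) = 1·(-3.125) = -3.125.

-3.125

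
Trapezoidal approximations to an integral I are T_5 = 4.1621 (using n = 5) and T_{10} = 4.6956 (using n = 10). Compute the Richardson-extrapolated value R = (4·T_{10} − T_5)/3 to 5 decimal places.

R = (4·T_{10} − T_5) / 3 = (4·4.6956 − 4.1621)/3 = (14.6203)/3 = 4.87343.

4.87343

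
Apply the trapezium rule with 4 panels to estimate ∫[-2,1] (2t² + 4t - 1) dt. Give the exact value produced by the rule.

-2.4375

h = (1 − (-2))/4 = 0.75.
Nodes t₀,…,t₄ = -2, -1.25, -0.5, 0.25, 1.
f(t) = 2t² + 4t - 1: f₀=-1, f₁=-2.875, f₂=-2.5, f₃=0.125, f₄=5.
(h/2)·[f₀ + 2f₁ + 2f₂ + 2f₃ + f₄] = 0.375·(-6.5) = -2.4375.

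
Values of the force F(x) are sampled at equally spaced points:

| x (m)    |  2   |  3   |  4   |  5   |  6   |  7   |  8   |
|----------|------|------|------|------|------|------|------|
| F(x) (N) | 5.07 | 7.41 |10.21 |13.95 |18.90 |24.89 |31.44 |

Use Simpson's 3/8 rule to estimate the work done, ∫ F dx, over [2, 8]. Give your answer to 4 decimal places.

93.2400

h = 1, n = 6.
(3h/8)·[y₀ + 3y₁ + 3y₂ + 2y₃ + 3y₄ + 3y₅ + y₆] = 0.375·(248.64) = 93.2400.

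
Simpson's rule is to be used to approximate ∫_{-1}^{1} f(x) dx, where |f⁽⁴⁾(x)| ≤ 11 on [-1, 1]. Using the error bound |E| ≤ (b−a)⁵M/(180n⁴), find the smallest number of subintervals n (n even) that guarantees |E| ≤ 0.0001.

12

Need 352/(180n⁴) ≤ 0.0001.
n⁴ ≥ 352/(180·0.0001) = 19555.6 ⇒ n ≥ 11.8254, so the smallest even n is 12. (n must be even for Simpson's rule.)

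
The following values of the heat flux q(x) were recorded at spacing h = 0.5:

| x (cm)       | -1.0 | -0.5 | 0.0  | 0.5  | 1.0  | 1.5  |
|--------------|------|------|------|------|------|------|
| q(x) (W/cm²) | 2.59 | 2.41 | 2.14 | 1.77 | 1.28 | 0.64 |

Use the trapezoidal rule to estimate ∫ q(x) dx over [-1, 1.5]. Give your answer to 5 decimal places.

h = 0.5, n = 5.
(h/2)·[y₀ + 2y₁ + 2y₂ + 2y₃ + 2y₄ + y₅] = 0.25·(18.43) = 4.60750.

4.60750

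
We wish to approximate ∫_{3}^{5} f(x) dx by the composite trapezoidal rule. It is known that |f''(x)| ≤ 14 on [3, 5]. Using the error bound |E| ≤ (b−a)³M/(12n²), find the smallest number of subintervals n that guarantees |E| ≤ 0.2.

7

Need 112/(12n²) ≤ 0.2.
n² ≥ 112/(12·0.2) = 46.6667 ⇒ n ≥ 6.8313, so the smallest n is 7.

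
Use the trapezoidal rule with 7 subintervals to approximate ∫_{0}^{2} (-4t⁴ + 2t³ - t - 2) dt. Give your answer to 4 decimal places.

h = (2 − 0)/7 = 0.285714.
Nodes t₀,…,t₇ = 0, 0.285714, 0.571429, 0.857143, 1.142857, 1.428571, 1.714286, 2.
f(t) = -4t⁴ + 2t³ - t - 2: f₀=-2, f₁=-2.265723, f₂=-2.624740, f₃=-3.756768, f₄=-6.981258, f₅=-14.257393, f₆=-28.184090, f₇=-52.
(h/2)·[f₀ + 2f₁ + 2f₂ + 2f₃ + 2f₄ + 2f₅ + 2f₆ + f₇] = 0.142857·(-170.139942) = -24.3057.

-24.3057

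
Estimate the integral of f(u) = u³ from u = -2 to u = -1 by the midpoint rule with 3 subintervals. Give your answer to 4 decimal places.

-3.7083

h = (-1 − (-2))/3 = 0.333333.
Midpoints m₁,…,m₃ = -1.833333, -1.5, -1.166667.
f(m₁)=-6.162037, f(m₂)=-3.375, f(m₃)=-1.587963.
h·[f(m₁) + f(m₂) + f(m₃)] = 0.333333·(-11.125) = -3.7083.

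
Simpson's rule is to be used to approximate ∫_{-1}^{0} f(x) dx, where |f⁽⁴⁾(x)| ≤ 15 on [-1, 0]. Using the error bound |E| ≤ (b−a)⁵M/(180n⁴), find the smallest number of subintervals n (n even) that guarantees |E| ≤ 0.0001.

Need 15/(180n⁴) ≤ 0.0001.
n⁴ ≥ 15/(180·0.0001) = 833.333 ⇒ n ≥ 5.3728, so the smallest even n is 6. (n must be even for Simpson's rule.)

6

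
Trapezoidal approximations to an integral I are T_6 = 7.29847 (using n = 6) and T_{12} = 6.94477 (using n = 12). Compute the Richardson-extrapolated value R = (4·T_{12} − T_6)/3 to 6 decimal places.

R = (4·T_{12} − T_6) / 3 = (4·6.94477 − 7.29847)/3 = (20.48061)/3 = 6.826870.

6.826870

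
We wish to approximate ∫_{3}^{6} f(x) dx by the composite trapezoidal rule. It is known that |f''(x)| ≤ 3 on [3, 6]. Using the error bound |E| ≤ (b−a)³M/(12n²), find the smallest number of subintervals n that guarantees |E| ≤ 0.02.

19

Need 81/(12n²) ≤ 0.02.
n² ≥ 81/(12·0.02) = 337.5 ⇒ n ≥ 18.3712, so the smallest n is 19.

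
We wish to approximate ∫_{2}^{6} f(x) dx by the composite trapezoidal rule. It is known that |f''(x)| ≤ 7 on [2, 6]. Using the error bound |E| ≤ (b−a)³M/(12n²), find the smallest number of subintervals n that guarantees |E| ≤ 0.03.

36

Need 448/(12n²) ≤ 0.03.
n² ≥ 448/(12·0.03) = 1244.44 ⇒ n ≥ 35.2767, so the smallest n is 36.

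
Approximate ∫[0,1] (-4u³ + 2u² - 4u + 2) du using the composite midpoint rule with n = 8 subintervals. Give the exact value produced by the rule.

h = (1 − 0)/8 = 0.125.
Midpoints m₁,…,m₈ = 0.0625, 0.1875, 0.3125, 0.4375, 0.5625, 0.6875, 0.8125, 0.9375.
f(m₁)=1.7568359375, f(m₂)=1.2939453125, f(m₃)=0.8232421875, f(m₄)=0.2978515625, f(m₅)=-0.3291015625, f(m₆)=-1.1044921875, f(m₇)=-2.0751953125, f(m₈)=-3.2880859375.
h·[f(m₁) + f(m₂) + f(m₃) + f(m₄) + f(m₅) + f(m₆) + f(m₇) + f(m₈)] = 0.125·(-2.625) = -0.328125.

-0.328125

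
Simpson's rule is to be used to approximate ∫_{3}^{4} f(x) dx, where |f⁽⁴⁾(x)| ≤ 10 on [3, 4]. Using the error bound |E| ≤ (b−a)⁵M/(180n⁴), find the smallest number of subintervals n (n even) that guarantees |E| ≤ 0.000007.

10

Need 10/(180n⁴) ≤ 0.000007.
n⁴ ≥ 10/(180·0.000007) = 7936.51 ⇒ n ≥ 9.4386, so the smallest even n is 10. (n must be even for Simpson's rule.)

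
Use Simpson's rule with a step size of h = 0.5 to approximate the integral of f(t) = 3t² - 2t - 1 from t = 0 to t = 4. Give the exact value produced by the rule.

h = (4 − 0)/8 = 0.5.
Nodes t₀,…,t₈ = 0, 0.5, 1, 1.5, 2, 2.5, 3, 3.5, 4.
f(t) = 3t² - 2t - 1: f₀=-1, f₁=-1.25, f₂=0, f₃=2.75, f₄=7, f₅=12.75, f₆=20, f₇=28.75, f₈=39.
(h/3)·[f₀ + 4f₁ + 2f₂ + 4f₃ + 2f₄ + 4f₅ + 2f₆ + 4f₇ + f₈] = 0.166667·(264) = 44.

44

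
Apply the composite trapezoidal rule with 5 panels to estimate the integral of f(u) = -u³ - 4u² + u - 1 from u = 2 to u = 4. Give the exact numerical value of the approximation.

h = (4 − 2)/5 = 0.4.
Nodes u₀,…,u₅ = 2, 2.4, 2.8, 3.2, 3.6, 4.
f(u) = -u³ - 4u² + u - 1: f₀=-23, f₁=-35.464, f₂=-51.512, f₃=-71.528, f₄=-95.896, f₅=-125.
(h/2)·[f₀ + 2f₁ + 2f₂ + 2f₃ + 2f₄ + f₅] = 0.2·(-656.8) = -131.36.

-131.36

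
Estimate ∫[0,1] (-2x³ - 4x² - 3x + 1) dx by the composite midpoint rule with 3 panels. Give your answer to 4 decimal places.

h = (1 − 0)/3 = 0.333333.
Midpoints m₁,…,m₃ = 0.166667, 0.5, 0.833333.
f(m₁)=0.379630, f(m₂)=-1.75, f(m₃)=-5.435185.
h·[f(m₁) + f(m₂) + f(m₃)] = 0.333333·(-6.805556) = -2.2685.

-2.2685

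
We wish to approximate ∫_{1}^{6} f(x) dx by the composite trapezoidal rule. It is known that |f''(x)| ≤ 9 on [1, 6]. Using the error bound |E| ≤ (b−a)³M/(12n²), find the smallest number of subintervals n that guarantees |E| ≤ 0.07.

37

Need 1125/(12n²) ≤ 0.07.
n² ≥ 1125/(12·0.07) = 1339.29 ⇒ n ≥ 36.5963, so the smallest n is 37.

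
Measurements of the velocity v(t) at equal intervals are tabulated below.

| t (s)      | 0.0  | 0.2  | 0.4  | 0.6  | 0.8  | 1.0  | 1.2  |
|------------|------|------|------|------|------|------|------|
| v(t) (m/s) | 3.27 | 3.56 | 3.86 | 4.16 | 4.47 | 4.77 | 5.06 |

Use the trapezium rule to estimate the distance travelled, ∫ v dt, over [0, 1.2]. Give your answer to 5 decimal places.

4.99700

h = 0.2, n = 6.
(h/2)·[y₀ + 2y₁ + 2y₂ + 2y₃ + 2y₄ + 2y₅ + y₆] = 0.1·(49.97) = 4.99700.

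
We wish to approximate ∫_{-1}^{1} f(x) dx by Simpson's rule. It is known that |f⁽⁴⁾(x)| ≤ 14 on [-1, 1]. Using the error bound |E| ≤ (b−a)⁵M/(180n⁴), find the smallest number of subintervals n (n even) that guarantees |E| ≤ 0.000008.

Need 448/(180n⁴) ≤ 0.000008.
n⁴ ≥ 448/(180·0.000008) = 311111 ⇒ n ≥ 23.6172, so the smallest even n is 24. (n must be even for Simpson's rule.)

24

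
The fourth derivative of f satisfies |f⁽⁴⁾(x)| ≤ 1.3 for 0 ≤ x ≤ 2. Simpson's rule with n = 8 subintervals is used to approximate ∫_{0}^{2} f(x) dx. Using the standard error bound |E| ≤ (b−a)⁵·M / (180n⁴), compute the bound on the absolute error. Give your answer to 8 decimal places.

0.00005642

|E| ≤ (2)⁵·1.3 / (180·8⁴) = 41.6/737280 = 0.00005642.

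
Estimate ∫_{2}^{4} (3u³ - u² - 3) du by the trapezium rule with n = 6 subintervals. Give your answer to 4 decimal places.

156.2963

h = (4 − 2)/6 = 0.333333.
Nodes u₀,…,u₆ = 2, 2.333333, 2.666667, 3, 3.333333, 3.666667, 4.
f(u) = 3u³ - u² - 3: f₀=17, f₁=29.666667, f₂=46.777778, f₃=69, f₄=97, f₅=131.444444, f₆=173.
(h/2)·[f₀ + 2f₁ + 2f₂ + 2f₃ + 2f₄ + 2f₅ + f₆] = 0.166667·(937.777778) = 156.2963.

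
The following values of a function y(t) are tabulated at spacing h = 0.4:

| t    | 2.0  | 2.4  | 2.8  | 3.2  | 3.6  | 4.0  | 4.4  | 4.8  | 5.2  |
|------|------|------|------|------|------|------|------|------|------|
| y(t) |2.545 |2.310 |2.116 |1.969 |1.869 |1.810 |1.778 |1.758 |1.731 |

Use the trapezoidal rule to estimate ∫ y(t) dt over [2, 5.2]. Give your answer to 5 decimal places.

h = 0.4, n = 8.
(h/2)·[y₀ + 2y₁ + 2y₂ + 2y₃ + 2y₄ + 2y₅ + 2y₆ + 2y₇ + y₈] = 0.2·(31.496) = 6.29920.

6.29920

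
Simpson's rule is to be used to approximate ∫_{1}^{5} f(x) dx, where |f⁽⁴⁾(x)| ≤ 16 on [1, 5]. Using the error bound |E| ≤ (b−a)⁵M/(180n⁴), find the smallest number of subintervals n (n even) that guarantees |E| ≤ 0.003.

Need 16384/(180n⁴) ≤ 0.003.
n⁴ ≥ 16384/(180·0.003) = 30340.7 ⇒ n ≥ 13.1980, so the smallest even n is 14. (n must be even for Simpson's rule.)

14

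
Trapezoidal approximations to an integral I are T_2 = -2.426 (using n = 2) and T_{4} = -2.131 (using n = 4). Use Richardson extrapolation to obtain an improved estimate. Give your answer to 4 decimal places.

-2.0327

R = (4·T_{4} − T_2) / 3 = (4·(-2.131) − (-2.426))/3 = (-6.098)/3 = -2.0327.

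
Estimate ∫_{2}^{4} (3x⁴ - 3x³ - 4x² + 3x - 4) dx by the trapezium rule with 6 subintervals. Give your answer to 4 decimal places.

h = (4 − 2)/6 = 0.333333.
Nodes x₀,…,x₆ = 2, 2.333333, 2.666667, 3, 3.333333, 3.666667, 4.
f(x) = 3x⁴ - 3x³ - 4x² + 3x - 4: f₀=10, f₁=32.037037, f₂=70.370370, f₃=131, f₄=220.814815, f₅=347.592593, f₆=520.
(h/2)·[f₀ + 2f₁ + 2f₂ + 2f₃ + 2f₄ + 2f₅ + f₆] = 0.166667·(2133.629630) = 355.6049.

355.6049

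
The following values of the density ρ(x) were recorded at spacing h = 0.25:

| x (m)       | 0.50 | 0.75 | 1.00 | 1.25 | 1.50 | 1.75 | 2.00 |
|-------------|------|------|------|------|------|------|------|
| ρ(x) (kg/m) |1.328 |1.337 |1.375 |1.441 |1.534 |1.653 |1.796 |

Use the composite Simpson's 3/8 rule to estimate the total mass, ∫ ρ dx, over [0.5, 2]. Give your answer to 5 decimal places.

2.22216

h = 0.25, n = 6.
(3h/8)·[y₀ + 3y₁ + 3y₂ + 2y₃ + 3y₄ + 3y₅ + y₆] = 0.09375·(23.703) = 2.22216.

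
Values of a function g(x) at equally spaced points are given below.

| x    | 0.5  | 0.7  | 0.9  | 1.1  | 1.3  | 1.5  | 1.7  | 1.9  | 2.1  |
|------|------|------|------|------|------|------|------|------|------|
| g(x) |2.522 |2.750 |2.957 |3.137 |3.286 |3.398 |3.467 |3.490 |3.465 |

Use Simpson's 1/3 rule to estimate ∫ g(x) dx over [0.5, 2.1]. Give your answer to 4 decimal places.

h = 0.2, n = 8.
(h/3)·[y₀ + 4y₁ + 2y₂ + 4y₃ + 2y₄ + 4y₅ + 2y₆ + 4y₇ + y₈] = 0.066667·(76.507) = 5.1005.

5.1005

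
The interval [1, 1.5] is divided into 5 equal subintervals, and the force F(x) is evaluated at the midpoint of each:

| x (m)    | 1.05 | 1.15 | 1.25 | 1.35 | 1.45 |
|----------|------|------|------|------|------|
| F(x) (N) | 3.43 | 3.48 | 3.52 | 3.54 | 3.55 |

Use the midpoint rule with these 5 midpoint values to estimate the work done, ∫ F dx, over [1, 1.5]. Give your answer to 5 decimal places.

1.75200

h = 0.1, n = 5.
h·[y(m₁) + y(m₂) + y(m₃) + y(m₄) + y(m₅)] = 0.1·(17.52) = 1.75200.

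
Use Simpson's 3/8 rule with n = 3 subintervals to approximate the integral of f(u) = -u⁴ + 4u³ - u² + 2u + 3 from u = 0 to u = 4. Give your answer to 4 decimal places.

h = (4 − 0)/3 = 1.333333.
Nodes u₀,…,u₃ = 0, 1.333333, 2.666667, 4.
f(u) = -u⁴ + 4u³ - u² + 2u + 3: f₀=3, f₁=10.209877, f₂=26.506173, f₃=-5.
(3h/8)·[f₀ + 3f₁ + 3f₂ + f₃] = 0.5·(108.148148) = 54.0741.

54.0741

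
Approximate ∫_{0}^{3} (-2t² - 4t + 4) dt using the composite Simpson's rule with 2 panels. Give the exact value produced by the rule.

h = (3 − 0)/2 = 1.5.
Nodes t₀,…,t₂ = 0, 1.5, 3.
f(t) = -2t² - 4t + 4: f₀=4, f₁=-6.5, f₂=-26.
(h/3)·[f₀ + 4f₁ + f₂] = 0.5·(-48) = -24.

-24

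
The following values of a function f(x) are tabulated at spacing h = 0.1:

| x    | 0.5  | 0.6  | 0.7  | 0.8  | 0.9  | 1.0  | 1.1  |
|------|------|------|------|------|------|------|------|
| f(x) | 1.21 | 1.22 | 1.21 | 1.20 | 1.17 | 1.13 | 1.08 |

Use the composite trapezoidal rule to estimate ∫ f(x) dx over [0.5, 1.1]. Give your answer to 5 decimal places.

h = 0.1, n = 6.
(h/2)·[y₀ + 2y₁ + 2y₂ + 2y₃ + 2y₄ + 2y₅ + y₆] = 0.05·(14.15) = 0.70750.

0.70750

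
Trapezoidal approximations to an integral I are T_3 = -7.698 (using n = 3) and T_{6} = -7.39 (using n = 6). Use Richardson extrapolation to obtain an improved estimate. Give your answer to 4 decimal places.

R = (4·T_{6} − T_3) / 3 = (4·(-7.39) − (-7.698))/3 = (-21.862)/3 = -7.2873.

-7.2873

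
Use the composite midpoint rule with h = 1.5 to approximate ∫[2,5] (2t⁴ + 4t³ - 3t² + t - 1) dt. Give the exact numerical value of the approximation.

h = (5 − 2)/2 = 1.5.
Midpoints m₁,…,m₂ = 2.75, 4.25.
f(m₁)=176.6328125, f(m₂)=908.6328125.
h·[f(m₁) + f(m₂)] = 1.5·(1085.265625) = 1627.8984375.

1627.8984375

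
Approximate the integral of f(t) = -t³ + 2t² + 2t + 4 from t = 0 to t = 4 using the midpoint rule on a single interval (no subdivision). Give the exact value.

32

M = (b−a)·f(2) = 4·(8) = 32.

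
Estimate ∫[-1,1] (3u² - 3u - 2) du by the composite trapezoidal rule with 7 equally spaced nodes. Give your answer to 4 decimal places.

-1.8889

h = (1 − (-1))/6 = 0.333333.
Nodes u₀,…,u₆ = -1, -0.666667, -0.333333, 0, 0.333333, 0.666667, 1.
f(u) = 3u² - 3u - 2: f₀=4, f₁=1.333333, f₂=-0.666667, f₃=-2, f₄=-2.666667, f₅=-2.666667, f₆=-2.
(h/2)·[f₀ + 2f₁ + 2f₂ + 2f₃ + 2f₄ + 2f₅ + f₆] = 0.166667·(-11.333333) = -1.8889.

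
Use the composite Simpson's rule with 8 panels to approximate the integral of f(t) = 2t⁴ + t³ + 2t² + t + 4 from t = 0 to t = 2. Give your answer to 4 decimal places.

h = (2 − 0)/8 = 0.25.
Nodes t₀,…,t₈ = 0, 0.25, 0.5, 0.75, 1, 1.25, 1.5, 1.75, 2.
f(t) = 2t⁴ + t³ + 2t² + t + 4: f₀=4, f₁=4.3984375, f₂=5.25, f₃=6.9296875, f₄=10, f₅=15.2109375, f₆=23.5, f₇=35.9921875, f₈=54.
(h/3)·[f₀ + 4f₁ + 2f₂ + 4f₃ + 2f₄ + 4f₅ + 2f₆ + 4f₇ + f₈] = 0.083333·(385.625) = 32.1354.

32.1354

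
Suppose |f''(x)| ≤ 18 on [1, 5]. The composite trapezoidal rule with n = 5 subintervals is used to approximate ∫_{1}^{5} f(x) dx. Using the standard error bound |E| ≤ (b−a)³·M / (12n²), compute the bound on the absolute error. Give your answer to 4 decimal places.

|E| ≤ (4)³·18 / (12·5²) = 1152/300 = 3.8400.

3.8400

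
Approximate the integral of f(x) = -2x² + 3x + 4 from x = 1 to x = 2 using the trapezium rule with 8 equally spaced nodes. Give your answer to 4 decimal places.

3.8265

h = (2 − 1)/7 = 0.142857.
Nodes x₀,…,x₇ = 1, 1.142857, 1.285714, 1.428571, 1.571429, 1.714286, 1.857143, 2.
f(x) = -2x² + 3x + 4: f₀=5, f₁=4.816327, f₂=4.551020, f₃=4.204082, f₄=3.775510, f₅=3.265306, f₆=2.673469, f₇=2.
(h/2)·[f₀ + 2f₁ + 2f₂ + 2f₃ + 2f₄ + 2f₅ + 2f₆ + f₇] = 0.071429·(53.571429) = 3.8265.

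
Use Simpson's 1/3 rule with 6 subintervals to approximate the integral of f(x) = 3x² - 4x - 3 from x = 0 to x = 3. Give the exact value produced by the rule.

0

h = (3 − 0)/6 = 0.5.
Nodes x₀,…,x₆ = 0, 0.5, 1, 1.5, 2, 2.5, 3.
f(x) = 3x² - 4x - 3: f₀=-3, f₁=-4.25, f₂=-4, f₃=-2.25, f₄=1, f₅=5.75, f₆=12.
(h/3)·[f₀ + 4f₁ + 2f₂ + 4f₃ + 2f₄ + 4f₅ + f₆] = 0.166667·(0) = 0.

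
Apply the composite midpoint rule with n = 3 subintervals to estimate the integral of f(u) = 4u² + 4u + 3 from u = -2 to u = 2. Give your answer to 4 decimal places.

30.9630

h = (2 − (-2))/3 = 1.333333.
Midpoints m₁,…,m₃ = -1.333333, 0, 1.333333.
f(m₁)=4.777778, f(m₂)=3, f(m₃)=15.444444.
h·[f(m₁) + f(m₂) + f(m₃)] = 1.333333·(23.222222) = 30.9630.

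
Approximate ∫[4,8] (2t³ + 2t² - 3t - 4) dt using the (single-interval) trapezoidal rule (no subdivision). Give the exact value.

T = (b−a)/2 · [f(4) + f(8)] = 2·[144 + 1124] = 2536.

2536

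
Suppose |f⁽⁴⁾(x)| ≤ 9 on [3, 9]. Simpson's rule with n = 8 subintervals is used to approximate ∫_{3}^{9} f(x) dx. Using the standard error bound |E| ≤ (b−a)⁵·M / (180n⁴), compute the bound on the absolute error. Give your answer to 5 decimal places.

|E| ≤ (6)⁵·9 / (180·8⁴) = 69984/737280 = 0.09492.

0.09492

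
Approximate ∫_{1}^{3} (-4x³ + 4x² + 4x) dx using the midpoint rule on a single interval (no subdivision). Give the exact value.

M = (b−a)·f(2) = 2·(-8) = -16.

-16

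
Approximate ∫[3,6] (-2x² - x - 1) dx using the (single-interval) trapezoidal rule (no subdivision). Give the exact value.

-151.5

T = (b−a)/2 · [f(3) + f(6)] = 1.5·[(-22) + (-79)] = -151.5.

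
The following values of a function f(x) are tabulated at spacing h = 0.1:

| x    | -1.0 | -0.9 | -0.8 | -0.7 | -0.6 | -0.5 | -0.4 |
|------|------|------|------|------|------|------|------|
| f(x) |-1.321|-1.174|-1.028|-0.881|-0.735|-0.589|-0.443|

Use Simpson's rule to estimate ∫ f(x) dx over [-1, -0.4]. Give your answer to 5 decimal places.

h = 0.1, n = 6.
(h/3)·[y₀ + 4y₁ + 2y₂ + 4y₃ + 2y₄ + 4y₅ + y₆] = 0.033333·(-15.866) = -0.52887.

-0.52887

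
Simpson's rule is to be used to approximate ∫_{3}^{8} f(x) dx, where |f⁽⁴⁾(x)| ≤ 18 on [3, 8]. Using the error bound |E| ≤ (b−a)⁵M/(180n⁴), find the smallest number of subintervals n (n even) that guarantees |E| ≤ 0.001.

24

Need 56250/(180n⁴) ≤ 0.001.
n⁴ ≥ 56250/(180·0.001) = 312500 ⇒ n ≥ 23.6435, so the smallest even n is 24. (n must be even for Simpson's rule.)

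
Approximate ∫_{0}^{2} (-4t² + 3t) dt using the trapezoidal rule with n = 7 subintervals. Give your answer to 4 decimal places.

h = (2 − 0)/7 = 0.285714.
Nodes t₀,…,t₇ = 0, 0.285714, 0.571429, 0.857143, 1.142857, 1.428571, 1.714286, 2.
f(t) = -4t² + 3t: f₀=0, f₁=0.530612, f₂=0.408163, f₃=-0.367347, f₄=-1.795918, f₅=-3.877551, f₆=-6.612245, f₇=-10.
(h/2)·[f₀ + 2f₁ + 2f₂ + 2f₃ + 2f₄ + 2f₅ + 2f₆ + f₇] = 0.142857·(-33.428571) = -4.7755.

-4.7755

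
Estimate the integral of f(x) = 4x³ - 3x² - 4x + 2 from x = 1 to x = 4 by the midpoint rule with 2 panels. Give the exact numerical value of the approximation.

h = (4 − 1)/2 = 1.5.
Midpoints m₁,…,m₂ = 1.75, 3.25.
f(m₁)=7.25, f(m₂)=94.625.
h·[f(m₁) + f(m₂)] = 1.5·(101.875) = 152.8125.

152.8125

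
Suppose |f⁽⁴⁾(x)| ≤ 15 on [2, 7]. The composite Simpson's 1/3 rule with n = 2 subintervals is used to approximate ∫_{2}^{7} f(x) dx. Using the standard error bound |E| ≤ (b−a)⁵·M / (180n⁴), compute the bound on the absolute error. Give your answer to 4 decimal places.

|E| ≤ (5)⁵·15 / (180·2⁴) = 46875/2880 = 16.2760.

16.2760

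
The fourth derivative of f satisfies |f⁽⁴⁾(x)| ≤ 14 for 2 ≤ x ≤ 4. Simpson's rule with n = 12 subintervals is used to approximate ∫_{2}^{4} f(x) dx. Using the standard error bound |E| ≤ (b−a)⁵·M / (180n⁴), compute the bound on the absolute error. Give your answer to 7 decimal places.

0.0001200

|E| ≤ (2)⁵·14 / (180·12⁴) = 448/3732480 = 0.0001200.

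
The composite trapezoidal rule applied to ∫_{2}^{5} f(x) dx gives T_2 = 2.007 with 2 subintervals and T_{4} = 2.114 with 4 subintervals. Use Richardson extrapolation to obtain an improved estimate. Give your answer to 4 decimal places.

R = (4·T_{4} − T_2) / 3 = (4·2.114 − 2.007)/3 = (6.449)/3 = 2.1497.

2.1497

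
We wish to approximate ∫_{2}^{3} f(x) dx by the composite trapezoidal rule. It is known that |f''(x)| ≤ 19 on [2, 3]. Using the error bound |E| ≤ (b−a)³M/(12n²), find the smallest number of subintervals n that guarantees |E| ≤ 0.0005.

Need 19/(12n²) ≤ 0.0005.
n² ≥ 19/(12·0.0005) = 3166.67 ⇒ n ≥ 56.2731, so the smallest n is 57.

57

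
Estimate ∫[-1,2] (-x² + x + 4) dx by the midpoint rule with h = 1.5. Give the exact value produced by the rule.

11.0625

h = (2 − (-1))/2 = 1.5.
Midpoints m₁,…,m₂ = -0.25, 1.25.
f(m₁)=3.6875, f(m₂)=3.6875.
h·[f(m₁) + f(m₂)] = 1.5·(7.375) = 11.0625.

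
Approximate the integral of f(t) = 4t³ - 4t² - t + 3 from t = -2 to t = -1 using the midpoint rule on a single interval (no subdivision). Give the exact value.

M = (b−a)·f(-1.5) = 1·(-18) = -18.

-18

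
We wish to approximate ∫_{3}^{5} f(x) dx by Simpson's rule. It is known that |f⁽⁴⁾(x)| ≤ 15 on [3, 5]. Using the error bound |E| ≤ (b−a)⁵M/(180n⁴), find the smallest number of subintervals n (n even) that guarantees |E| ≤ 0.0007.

Need 480/(180n⁴) ≤ 0.0007.
n⁴ ≥ 480/(180·0.0007) = 3809.52 ⇒ n ≥ 7.8563, so the smallest even n is 8. (n must be even for Simpson's rule.)

8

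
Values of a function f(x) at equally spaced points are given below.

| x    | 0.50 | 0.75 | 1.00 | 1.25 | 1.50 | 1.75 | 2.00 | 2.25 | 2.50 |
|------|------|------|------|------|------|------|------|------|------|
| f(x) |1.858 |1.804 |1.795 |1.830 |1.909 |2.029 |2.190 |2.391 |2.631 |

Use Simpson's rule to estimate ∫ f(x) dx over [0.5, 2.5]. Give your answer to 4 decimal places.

h = 0.25, n = 8.
(h/3)·[y₀ + 4y₁ + 2y₂ + 4y₃ + 2y₄ + 4y₅ + 2y₆ + 4y₇ + y₈] = 0.083333·(48.493) = 4.0411.

4.0411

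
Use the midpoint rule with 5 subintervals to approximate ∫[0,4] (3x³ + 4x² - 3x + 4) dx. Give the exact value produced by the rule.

264.64

h = (4 − 0)/5 = 0.8.
Midpoints m₁,…,m₅ = 0.4, 1.2, 2, 2.8, 3.6.
f(m₁)=3.632, f(m₂)=11.344, f(m₃)=38, f(m₄)=92.816, f(m₅)=185.008.
h·[f(m₁) + f(m₂) + f(m₃) + f(m₄) + f(m₅)] = 0.8·(330.8) = 264.64.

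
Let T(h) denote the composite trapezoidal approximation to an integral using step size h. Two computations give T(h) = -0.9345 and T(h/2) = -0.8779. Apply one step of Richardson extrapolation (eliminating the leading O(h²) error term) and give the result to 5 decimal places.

R = (4·T(h/2) − T(h)) / 3 = (4·(-0.8779) − (-0.9345))/3 = (-2.5771)/3 = -0.85903.

-0.85903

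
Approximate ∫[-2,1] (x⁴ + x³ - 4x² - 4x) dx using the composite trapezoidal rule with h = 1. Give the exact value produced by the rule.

-3

h = (1 − (-2))/3 = 1.
Nodes x₀,…,x₃ = -2, -1, 0, 1.
f(x) = x⁴ + x³ - 4x² - 4x: f₀=0, f₁=0, f₂=0, f₃=-6.
(h/2)·[f₀ + 2f₁ + 2f₂ + f₃] = 0.5·(-6) = -3.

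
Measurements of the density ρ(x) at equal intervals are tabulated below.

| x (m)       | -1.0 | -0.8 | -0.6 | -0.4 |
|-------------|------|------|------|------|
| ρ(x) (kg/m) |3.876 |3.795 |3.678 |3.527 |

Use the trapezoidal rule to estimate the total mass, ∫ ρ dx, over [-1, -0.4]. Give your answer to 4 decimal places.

2.2349

h = 0.2, n = 3.
(h/2)·[y₀ + 2y₁ + 2y₂ + y₃] = 0.1·(22.349) = 2.2349.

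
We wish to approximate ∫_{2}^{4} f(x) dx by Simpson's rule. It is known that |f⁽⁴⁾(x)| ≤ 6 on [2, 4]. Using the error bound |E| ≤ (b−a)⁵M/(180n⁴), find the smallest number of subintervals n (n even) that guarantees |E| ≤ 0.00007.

12

Need 192/(180n⁴) ≤ 0.00007.
n⁴ ≥ 192/(180·0.00007) = 15238.1 ⇒ n ≥ 11.1105, so the smallest even n is 12. (n must be even for Simpson's rule.)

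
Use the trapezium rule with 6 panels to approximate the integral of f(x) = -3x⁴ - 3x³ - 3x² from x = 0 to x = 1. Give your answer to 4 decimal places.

-2.4124

h = (1 − 0)/6 = 0.166667.
Nodes x₀,…,x₆ = 0, 0.166667, 0.333333, 0.5, 0.666667, 0.833333, 1.
f(x) = -3x⁴ - 3x³ - 3x²: f₀=0, f₁=-0.099537, f₂=-0.481481, f₃=-1.3125, f₄=-2.814815, f₅=-5.266204, f₆=-9.
(h/2)·[f₀ + 2f₁ + 2f₂ + 2f₃ + 2f₄ + 2f₅ + f₆] = 0.083333·(-28.949074) = -2.4124.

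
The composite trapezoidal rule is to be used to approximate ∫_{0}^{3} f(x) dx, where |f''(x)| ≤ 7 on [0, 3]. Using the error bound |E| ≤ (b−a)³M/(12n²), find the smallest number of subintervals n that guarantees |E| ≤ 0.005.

Need 189/(12n²) ≤ 0.005.
n² ≥ 189/(12·0.005) = 3150 ⇒ n ≥ 56.1249, so the smallest n is 57.

57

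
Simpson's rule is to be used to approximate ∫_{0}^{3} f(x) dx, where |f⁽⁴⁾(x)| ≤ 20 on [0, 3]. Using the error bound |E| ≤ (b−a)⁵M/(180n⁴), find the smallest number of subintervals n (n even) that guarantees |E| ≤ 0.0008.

Need 4860/(180n⁴) ≤ 0.0008.
n⁴ ≥ 4860/(180·0.0008) = 33750 ⇒ n ≥ 13.5540, so the smallest even n is 14. (n must be even for Simpson's rule.)

14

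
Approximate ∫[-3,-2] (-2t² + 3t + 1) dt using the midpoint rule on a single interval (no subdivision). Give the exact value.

-19

M = (b−a)·f(-2.5) = 1·(-19) = -19.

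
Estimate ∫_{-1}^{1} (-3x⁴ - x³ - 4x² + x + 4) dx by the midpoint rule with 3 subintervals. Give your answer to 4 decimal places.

h = (1 − (-1))/3 = 0.666667.
Midpoints m₁,…,m₃ = -0.666667, 0, 0.666667.
f(m₁)=1.259259, f(m₂)=4, f(m₃)=2.
h·[f(m₁) + f(m₂) + f(m₃)] = 0.666667·(7.259259) = 4.8395.

4.8395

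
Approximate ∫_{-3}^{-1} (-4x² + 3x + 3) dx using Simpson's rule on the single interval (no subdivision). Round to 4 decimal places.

-40.6667

S = (b−a)/6 · [f(-3) + 4f(-2) + f(-1)] = 0.333333·[(-42) + 4·(-19) + (-4)] = -40.6667.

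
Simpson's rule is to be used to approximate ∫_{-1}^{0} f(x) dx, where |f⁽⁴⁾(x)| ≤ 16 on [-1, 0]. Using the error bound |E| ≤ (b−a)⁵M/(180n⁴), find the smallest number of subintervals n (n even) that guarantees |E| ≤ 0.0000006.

20

Need 16/(180n⁴) ≤ 0.0000006.
n⁴ ≥ 16/(180·0.0000006) = 148148 ⇒ n ≥ 19.6189, so the smallest even n is 20. (n must be even for Simpson's rule.)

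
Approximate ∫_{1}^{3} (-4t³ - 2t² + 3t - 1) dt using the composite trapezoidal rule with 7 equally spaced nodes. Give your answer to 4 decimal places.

-88.2963

h = (3 − 1)/6 = 0.333333.
Nodes t₀,…,t₆ = 1, 1.333333, 1.666667, 2, 2.333333, 2.666667, 3.
f(t) = -4t³ - 2t² + 3t - 1: f₀=-4, f₁=-10.037037, f₂=-20.074074, f₃=-35, f₄=-55.703704, f₅=-83.074074, f₆=-118.
(h/2)·[f₀ + 2f₁ + 2f₂ + 2f₃ + 2f₄ + 2f₅ + f₆] = 0.166667·(-529.777778) = -88.2963.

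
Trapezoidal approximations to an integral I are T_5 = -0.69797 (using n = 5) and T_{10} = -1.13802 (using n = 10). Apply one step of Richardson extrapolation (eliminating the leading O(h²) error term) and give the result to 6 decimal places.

R = (4·T_{10} − T_5) / 3 = (4·(-1.13802) − (-0.69797))/3 = (-3.85411)/3 = -1.284703.

-1.284703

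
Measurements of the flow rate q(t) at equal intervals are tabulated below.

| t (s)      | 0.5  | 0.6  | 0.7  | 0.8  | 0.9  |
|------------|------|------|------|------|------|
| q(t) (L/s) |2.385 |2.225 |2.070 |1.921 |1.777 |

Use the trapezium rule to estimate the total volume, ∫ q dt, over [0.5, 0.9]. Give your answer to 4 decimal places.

0.8297

h = 0.1, n = 4.
(h/2)·[y₀ + 2y₁ + 2y₂ + 2y₃ + y₄] = 0.05·(16.594) = 0.8297.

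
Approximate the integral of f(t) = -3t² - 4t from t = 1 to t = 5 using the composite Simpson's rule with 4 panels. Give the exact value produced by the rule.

h = (5 − 1)/4 = 1.
Nodes t₀,…,t₄ = 1, 2, 3, 4, 5.
f(t) = -3t² - 4t: f₀=-7, f₁=-20, f₂=-39, f₃=-64, f₄=-95.
(h/3)·[f₀ + 4f₁ + 2f₂ + 4f₃ + f₄] = 0.333333·(-516) = -172.

-172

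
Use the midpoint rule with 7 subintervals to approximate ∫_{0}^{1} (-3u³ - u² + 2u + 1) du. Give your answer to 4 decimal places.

0.9260

h = (1 − 0)/7 = 0.142857.
Midpoints m₁,…,m₇ = 0.071429, 0.214286, 0.357143, 0.5, 0.642857, 0.785714, 0.928571.
f(m₁)=1.136662, f(m₂)=1.353134, f(m₃)=1.450073, f(m₄)=1.375, f(m₅)=1.075437, f(m₆)=0.498907, f(m₇)=-0.407070.
h·[f(m₁) + f(m₂) + f(m₃) + f(m₄) + f(m₅) + f(m₆) + f(m₇)] = 0.142857·(6.482143) = 0.9260.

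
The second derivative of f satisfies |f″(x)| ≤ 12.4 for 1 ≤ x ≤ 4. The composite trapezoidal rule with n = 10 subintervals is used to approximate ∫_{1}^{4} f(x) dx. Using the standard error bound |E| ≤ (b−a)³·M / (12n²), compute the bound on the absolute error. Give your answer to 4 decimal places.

|E| ≤ (3)³·12.4 / (12·10²) = 334.8/1200 = 0.2790.

0.2790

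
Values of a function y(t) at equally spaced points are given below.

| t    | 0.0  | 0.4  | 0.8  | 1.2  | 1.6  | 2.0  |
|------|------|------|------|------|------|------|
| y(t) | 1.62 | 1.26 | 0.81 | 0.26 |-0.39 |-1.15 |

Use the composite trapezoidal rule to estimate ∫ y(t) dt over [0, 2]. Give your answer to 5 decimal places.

h = 0.4, n = 5.
(h/2)·[y₀ + 2y₁ + 2y₂ + 2y₃ + 2y₄ + y₅] = 0.2·(4.35) = 0.87000.

0.87000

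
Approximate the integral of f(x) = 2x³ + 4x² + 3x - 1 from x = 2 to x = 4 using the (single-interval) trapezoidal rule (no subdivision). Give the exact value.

T = (b−a)/2 · [f(2) + f(4)] = 1·[37 + 203] = 240.

240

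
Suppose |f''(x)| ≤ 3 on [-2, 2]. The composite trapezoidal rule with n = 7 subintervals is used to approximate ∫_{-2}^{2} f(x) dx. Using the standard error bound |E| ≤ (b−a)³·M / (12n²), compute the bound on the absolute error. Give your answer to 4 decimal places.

0.3265

|E| ≤ (4)³·3 / (12·7²) = 192/588 = 0.3265.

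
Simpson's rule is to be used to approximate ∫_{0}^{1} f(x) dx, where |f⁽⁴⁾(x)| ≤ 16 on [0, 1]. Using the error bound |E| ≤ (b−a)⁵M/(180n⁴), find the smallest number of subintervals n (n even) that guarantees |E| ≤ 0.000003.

14

Need 16/(180n⁴) ≤ 0.000003.
n⁴ ≥ 16/(180·0.000003) = 29629.6 ⇒ n ≥ 13.1199, so the smallest even n is 14. (n must be even for Simpson's rule.)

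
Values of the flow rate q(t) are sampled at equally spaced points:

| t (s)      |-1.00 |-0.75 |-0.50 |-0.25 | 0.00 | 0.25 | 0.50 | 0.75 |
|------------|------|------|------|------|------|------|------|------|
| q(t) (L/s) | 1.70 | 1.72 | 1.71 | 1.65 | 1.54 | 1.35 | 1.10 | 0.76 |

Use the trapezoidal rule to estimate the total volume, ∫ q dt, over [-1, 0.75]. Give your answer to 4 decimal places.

h = 0.25, n = 7.
(h/2)·[y₀ + 2y₁ + 2y₂ + 2y₃ + 2y₄ + 2y₅ + 2y₆ + y₇] = 0.125·(20.60) = 2.5750.

2.5750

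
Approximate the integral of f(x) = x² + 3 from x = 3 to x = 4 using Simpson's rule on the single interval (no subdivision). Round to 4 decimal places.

15.3333

S = (b−a)/6 · [f(3) + 4f(3.5) + f(4)] = 0.166667·[12 + 4·15.25 + 19] = 15.3333.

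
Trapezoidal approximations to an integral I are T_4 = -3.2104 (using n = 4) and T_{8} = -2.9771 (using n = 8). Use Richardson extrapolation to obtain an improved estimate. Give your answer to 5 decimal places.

R = (4·T_{8} − T_4) / 3 = (4·(-2.9771) − (-3.2104))/3 = (-8.6980)/3 = -2.89933.

-2.89933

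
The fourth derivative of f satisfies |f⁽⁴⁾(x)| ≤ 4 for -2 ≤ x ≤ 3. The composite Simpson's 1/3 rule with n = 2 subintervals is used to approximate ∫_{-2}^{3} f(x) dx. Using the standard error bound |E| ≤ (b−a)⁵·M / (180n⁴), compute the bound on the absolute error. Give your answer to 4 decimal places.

|E| ≤ (5)⁵·4 / (180·2⁴) = 12500/2880 = 4.3403.

4.3403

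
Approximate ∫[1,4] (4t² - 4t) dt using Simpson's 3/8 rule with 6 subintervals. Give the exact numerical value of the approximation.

54

h = (4 − 1)/6 = 0.5.
Nodes t₀,…,t₆ = 1, 1.5, 2, 2.5, 3, 3.5, 4.
f(t) = 4t² - 4t: f₀=0, f₁=3, f₂=8, f₃=15, f₄=24, f₅=35, f₆=48.
(3h/8)·[f₀ + 3f₁ + 3f₂ + 2f₃ + 3f₄ + 3f₅ + f₆] = 0.1875·(288) = 54.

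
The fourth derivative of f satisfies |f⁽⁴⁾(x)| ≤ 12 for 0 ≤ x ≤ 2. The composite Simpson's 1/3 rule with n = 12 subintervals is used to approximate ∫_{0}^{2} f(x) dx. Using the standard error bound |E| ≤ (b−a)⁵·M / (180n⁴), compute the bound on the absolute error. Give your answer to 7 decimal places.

|E| ≤ (2)⁵·12 / (180·12⁴) = 384/3732480 = 0.0001029.

0.0001029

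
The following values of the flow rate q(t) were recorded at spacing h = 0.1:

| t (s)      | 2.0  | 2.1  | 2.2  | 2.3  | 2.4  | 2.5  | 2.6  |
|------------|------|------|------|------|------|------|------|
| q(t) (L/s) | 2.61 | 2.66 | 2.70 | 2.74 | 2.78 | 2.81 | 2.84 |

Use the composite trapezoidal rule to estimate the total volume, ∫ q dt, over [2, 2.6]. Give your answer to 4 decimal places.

h = 0.1, n = 6.
(h/2)·[y₀ + 2y₁ + 2y₂ + 2y₃ + 2y₄ + 2y₅ + y₆] = 0.05·(32.83) = 1.6415.

1.6415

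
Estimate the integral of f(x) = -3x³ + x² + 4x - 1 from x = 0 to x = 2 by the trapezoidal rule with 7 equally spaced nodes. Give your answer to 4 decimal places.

h = (2 − 0)/6 = 0.333333.
Nodes x₀,…,x₆ = 0, 0.333333, 0.666667, 1, 1.333333, 1.666667, 2.
f(x) = -3x³ + x² + 4x - 1: f₀=-1, f₁=0.333333, f₂=1.222222, f₃=1, f₄=-1, f₅=-5.444444, f₆=-13.
(h/2)·[f₀ + 2f₁ + 2f₂ + 2f₃ + 2f₄ + 2f₅ + f₆] = 0.166667·(-21.777778) = -3.6296.

-3.6296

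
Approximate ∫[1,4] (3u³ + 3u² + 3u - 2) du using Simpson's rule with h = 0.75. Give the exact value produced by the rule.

h = (4 − 1)/4 = 0.75.
Nodes u₀,…,u₄ = 1, 1.75, 2.5, 3.25, 4.
f(u) = 3u³ + 3u² + 3u - 2: f₀=7, f₁=28.515625, f₂=71.125, f₃=142.421875, f₄=250.
(h/3)·[f₀ + 4f₁ + 2f₂ + 4f₃ + f₄] = 0.25·(1083) = 270.75.

270.75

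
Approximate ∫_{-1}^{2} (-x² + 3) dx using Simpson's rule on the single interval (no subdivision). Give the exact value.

S = (b−a)/6 · [f(-1) + 4f(0.5) + f(2)] = 0.5·[2 + 4·2.75 + (-1)] = 6.

6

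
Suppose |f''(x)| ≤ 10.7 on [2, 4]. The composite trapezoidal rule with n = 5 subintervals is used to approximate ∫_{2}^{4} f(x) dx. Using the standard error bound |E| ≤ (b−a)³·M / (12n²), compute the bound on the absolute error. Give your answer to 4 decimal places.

0.2853

|E| ≤ (2)³·10.7 / (12·5²) = 85.6/300 = 0.2853.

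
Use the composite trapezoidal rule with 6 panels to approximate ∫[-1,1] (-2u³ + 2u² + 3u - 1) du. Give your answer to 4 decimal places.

h = (1 − (-1))/6 = 0.333333.
Nodes u₀,…,u₆ = -1, -0.666667, -0.333333, 0, 0.333333, 0.666667, 1.
f(u) = -2u³ + 2u² + 3u - 1: f₀=0, f₁=-1.518519, f₂=-1.703704, f₃=-1, f₄=0.148148, f₅=1.296296, f₆=2.
(h/2)·[f₀ + 2f₁ + 2f₂ + 2f₃ + 2f₄ + 2f₅ + f₆] = 0.166667·(-3.555556) = -0.5926.

-0.5926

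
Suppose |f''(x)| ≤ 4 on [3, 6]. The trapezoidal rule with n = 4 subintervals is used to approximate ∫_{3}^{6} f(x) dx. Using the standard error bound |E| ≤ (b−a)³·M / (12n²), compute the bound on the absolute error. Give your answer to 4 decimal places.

0.5625

|E| ≤ (3)³·4 / (12·4²) = 108/192 = 0.5625.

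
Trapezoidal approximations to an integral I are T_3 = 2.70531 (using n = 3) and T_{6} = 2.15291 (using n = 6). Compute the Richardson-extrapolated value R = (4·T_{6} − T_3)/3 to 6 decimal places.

1.968777

R = (4·T_{6} − T_3) / 3 = (4·2.15291 − 2.70531)/3 = (5.90633)/3 = 1.968777.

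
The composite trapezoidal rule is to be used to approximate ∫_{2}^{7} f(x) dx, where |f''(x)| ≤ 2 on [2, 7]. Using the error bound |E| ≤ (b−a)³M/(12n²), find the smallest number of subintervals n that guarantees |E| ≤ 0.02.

Need 250/(12n²) ≤ 0.02.
n² ≥ 250/(12·0.02) = 1041.67 ⇒ n ≥ 32.2749, so the smallest n is 33.

33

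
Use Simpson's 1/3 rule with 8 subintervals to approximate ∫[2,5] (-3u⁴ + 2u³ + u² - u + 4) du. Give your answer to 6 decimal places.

-1510.823730

h = (5 − 2)/8 = 0.375.
Nodes u₀,…,u₈ = 2, 2.375, 2.75, 3.125, 3.5, 3.875, 4.25, 4.625, 5.
f(u) = -3u⁴ + 2u³ + u² - u + 4: f₀=-26, f₁=-61.391357421875, f₂=-121.16796875, f₃=-214.426513671875, f₄=-351.6875, f₅=-544.895263671875, f₆=-807.41796875, f₇=-1154.047607421875, f₈=-1601.
(h/3)·[f₀ + 4f₁ + 2f₂ + 4f₃ + 2f₄ + 4f₅ + 2f₆ + 4f₇ + f₈] = 0.125·(-12086.58984375) = -1510.823730.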